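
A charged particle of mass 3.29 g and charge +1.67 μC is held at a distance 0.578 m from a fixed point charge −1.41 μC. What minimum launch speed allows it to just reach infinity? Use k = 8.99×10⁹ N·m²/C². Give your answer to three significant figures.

To just escape, total mechanical energy must reach zero at infinity: ½mv²_min + U = 0, so ½mv²_min = −U = |kQq|/r.
|U| = |kQq|/r = (8.99×10⁹ N·m²/C²)(1.41×10⁻⁶)(1.67×10⁻⁶)/(0.578) = 0.0366 J.
v_min = √(2|U|/m) = √(2·0.0366/3.29×10⁻³) = 4.72 m/s.

4.72 m/s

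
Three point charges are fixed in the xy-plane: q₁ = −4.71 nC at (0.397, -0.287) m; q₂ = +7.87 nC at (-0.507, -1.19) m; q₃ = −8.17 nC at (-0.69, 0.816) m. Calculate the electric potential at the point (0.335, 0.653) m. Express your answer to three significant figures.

The total potential is the scalar sum of each charge's contribution, V = Σ kqᵢ/rᵢ.
Distances from the field point to each charge: r₁ = 0.942 m, r₂ = 2.03 m, r₃ = 1.04 m.
V = k[(-4.71×10⁻⁹)/(0.942) + (7.87×10⁻⁹)/(2.03) + (-8.17×10⁻⁹)/(1.04)] = -80.8 V.

-80.8 V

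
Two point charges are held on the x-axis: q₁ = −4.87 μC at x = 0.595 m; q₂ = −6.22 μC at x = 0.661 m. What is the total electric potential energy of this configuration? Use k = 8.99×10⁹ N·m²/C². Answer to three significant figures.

4.13 J

The assembly work is the sum of pairwise potential energies, U = Σ_{i<j} kqᵢqⱼ/rᵢⱼ.
Pair separations: r₁₂ = 0.0660 m.
U = (4.13) = 4.13 J.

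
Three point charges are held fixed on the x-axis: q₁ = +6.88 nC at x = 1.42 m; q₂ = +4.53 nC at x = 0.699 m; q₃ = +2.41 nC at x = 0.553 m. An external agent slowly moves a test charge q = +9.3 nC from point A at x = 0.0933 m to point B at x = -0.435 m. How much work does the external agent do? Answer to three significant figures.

For quasistatic motion the external work equals the change in potential energy: W_ext = qΔV = q(V_B − V_A).
At A: distances to the source charges are 1.33 m, 0.606 m, 0.460 m; V_A = Σ kqᵢ/rᵢ = 161 V.
At B: distances to the source charges are 1.85 m, 1.13 m, 0.988 m; V_B = Σ kqᵢ/rᵢ = 91.2 V.
ΔV = V_B − V_A = -69.8 V.
W_ext = qΔV = (9.30×10⁻⁹ C)(-69.8 V) = -6.49×10⁻⁷ J.

-6.49×10⁻⁷ J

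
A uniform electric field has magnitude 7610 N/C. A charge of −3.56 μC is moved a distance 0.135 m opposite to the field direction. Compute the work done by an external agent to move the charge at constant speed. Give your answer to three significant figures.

The potential change for a displacement 0.135 m opposite to the field direction is ΔV = +Ed = 1030 V.
W_ext = qΔV = -3.66×10⁻³ J.

-3.66×10⁻³ J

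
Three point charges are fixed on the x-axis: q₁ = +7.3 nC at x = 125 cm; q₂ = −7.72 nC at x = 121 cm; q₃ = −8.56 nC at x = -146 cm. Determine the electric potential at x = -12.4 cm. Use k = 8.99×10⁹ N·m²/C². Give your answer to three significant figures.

-61.9 V

The total potential is the scalar sum of each charge's contribution, V = Σ kqᵢ/rᵢ.
Distances from the field point to each charge: r₁ = 1.37 m, r₂ = 1.33 m, r₃ = 1.34 m.
V = k[(7.30×10⁻⁹)/(1.37) + (-7.72×10⁻⁹)/(1.33) + (-8.56×10⁻⁹)/(1.34)] = -61.9 V.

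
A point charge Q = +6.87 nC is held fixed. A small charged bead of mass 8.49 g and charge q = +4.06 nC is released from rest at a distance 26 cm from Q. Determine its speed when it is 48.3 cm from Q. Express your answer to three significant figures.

Only the electrostatic force acts, so mechanical energy is conserved: ½mv² = U₁ − U₂ = kQq(1/r₁ − 1/r₂).
U₁ − U₂ = (8.99×10⁹ N·m²/C²)(6.87×10⁻⁹ C)(4.06×10⁻⁹ C)(1/0.260 − 1/0.483) = 4.45×10⁻⁷ J.
v = √(2·4.45×10⁻⁷/8.49×10⁻³) = 0.0102 m/s.

0.0102 m/s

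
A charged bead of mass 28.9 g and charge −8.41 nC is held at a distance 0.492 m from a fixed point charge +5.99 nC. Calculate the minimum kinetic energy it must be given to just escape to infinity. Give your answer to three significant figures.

9.20×10⁻⁷ J

To just escape, total mechanical energy must reach zero at infinity: ½mv²_min + U = 0, so ½mv²_min = −U = |kQq|/r.
|U| = |kQq|/r = (8.99×10⁹ N·m²/C²)(5.99×10⁻⁹)(8.41×10⁻⁹)/(0.492) = 9.20×10⁻⁷ J.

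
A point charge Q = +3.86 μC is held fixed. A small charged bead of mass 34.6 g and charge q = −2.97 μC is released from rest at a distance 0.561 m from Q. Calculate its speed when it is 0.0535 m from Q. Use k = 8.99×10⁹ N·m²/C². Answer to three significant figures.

10.0 m/s

Only the electrostatic force acts, so mechanical energy is conserved: ½mv² = U₁ − U₂ = kQq(1/r₁ − 1/r₂).
U₁ − U₂ = (8.99×10⁹ N·m²/C²)(3.86×10⁻⁶ C)(-2.97×10⁻⁶ C)(1/0.561 − 1/0.0535) = 1.74 J.
v = √(2·1.74/0.0346) = 10.0 m/s.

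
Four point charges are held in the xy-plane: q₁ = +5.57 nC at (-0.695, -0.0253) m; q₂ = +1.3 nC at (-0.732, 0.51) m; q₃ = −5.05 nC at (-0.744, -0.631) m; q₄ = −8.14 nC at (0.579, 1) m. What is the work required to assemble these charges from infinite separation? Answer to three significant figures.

-4.88×10⁻⁷ J

The assembly work is the sum of pairwise potential energies, U = Σ_{i<j} kqᵢqⱼ/rᵢⱼ.
Pair separations: r₁₂ = 0.537 m, r₁₃ = 0.608 m, r₁₄ = 1.64 m, r₂₃ = 1.14 m, r₂₄ = 1.40 m, r₃₄ = 2.10 m.
Summing all 6 pair terms gives U = -4.88×10⁻⁷ J.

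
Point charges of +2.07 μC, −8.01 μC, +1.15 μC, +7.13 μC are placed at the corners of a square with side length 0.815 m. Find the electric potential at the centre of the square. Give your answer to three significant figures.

3.65×10⁴ V

The total potential is the scalar sum of each charge's contribution, V = Σ kqᵢ/rᵢ.
The distance from each corner to the centre is a√2/2 = 0.576 m.
V = k[(2.07×10⁻⁶)/(0.576) + (-8.01×10⁻⁶)/(0.576) + (1.15×10⁻⁶)/(0.576) + (7.13×10⁻⁶)/(0.576)] = 3.65×10⁴ V.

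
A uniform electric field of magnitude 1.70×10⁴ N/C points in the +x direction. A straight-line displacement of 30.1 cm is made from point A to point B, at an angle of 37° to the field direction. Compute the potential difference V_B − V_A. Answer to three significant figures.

Only the component of displacement along E changes the potential: ΔV = −E·d·cosθ.
ΔV = −(1.70×10⁴ V/m)(0.301 m)cos37° = -4090 V.

-4090 V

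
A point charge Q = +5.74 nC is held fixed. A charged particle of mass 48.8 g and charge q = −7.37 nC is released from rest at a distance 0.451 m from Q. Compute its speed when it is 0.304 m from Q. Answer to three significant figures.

Only the electrostatic force acts, so mechanical energy is conserved: ½mv² = U₁ − U₂ = kQq(1/r₁ − 1/r₂).
U₁ − U₂ = (8.99×10⁹ N·m²/C²)(5.74×10⁻⁹ C)(-7.37×10⁻⁹ C)(1/0.451 − 1/0.304) = 4.08×10⁻⁷ J.
v = √(2·4.08×10⁻⁷/0.0488) = 4.09×10⁻³ m/s.

4.09×10⁻³ m/s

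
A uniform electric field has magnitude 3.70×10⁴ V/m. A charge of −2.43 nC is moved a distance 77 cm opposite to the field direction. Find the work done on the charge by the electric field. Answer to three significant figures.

6.92×10⁻⁵ J

The potential change for a displacement 77 cm opposite to the field direction is ΔV = +Ed = 2.85×10⁴ V.
W_field = −qΔV = 6.92×10⁻⁵ J.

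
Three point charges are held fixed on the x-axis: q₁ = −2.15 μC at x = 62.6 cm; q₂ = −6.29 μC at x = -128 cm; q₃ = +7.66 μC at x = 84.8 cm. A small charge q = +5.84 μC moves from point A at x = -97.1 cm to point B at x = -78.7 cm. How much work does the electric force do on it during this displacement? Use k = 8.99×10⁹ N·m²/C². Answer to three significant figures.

-0.415 J

The work done by the electric force is W_field = −ΔU = −q(V_B − V_A) = q(V_A − V_B).
At A: distances to the source charges are 1.60 m, 0.309 m, 1.82 m; V_A = Σ kqᵢ/rᵢ = -1.57×10⁵ V.
At B: distances to the source charges are 1.41 m, 0.493 m, 1.64 m; V_B = Σ kqᵢ/rᵢ = -8.63×10⁴ V.
ΔV = V_B − V_A = 7.10×10⁴ V.
W_field = −qΔV = −(5.84×10⁻⁶ C)(7.10×10⁴ V) = -0.415 J.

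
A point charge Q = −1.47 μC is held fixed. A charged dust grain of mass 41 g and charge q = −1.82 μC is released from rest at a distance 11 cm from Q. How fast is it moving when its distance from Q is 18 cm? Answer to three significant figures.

Only the electrostatic force acts, so mechanical energy is conserved: ½mv² = U₁ − U₂ = kQq(1/r₁ − 1/r₂).
U₁ − U₂ = (8.99×10⁹ N·m²/C²)(-1.47×10⁻⁶ C)(-1.82×10⁻⁶ C)(1/0.110 − 1/0.180) = 0.0850 J.
v = √(2·0.0850/0.0410) = 2.04 m/s.

2.04 m/s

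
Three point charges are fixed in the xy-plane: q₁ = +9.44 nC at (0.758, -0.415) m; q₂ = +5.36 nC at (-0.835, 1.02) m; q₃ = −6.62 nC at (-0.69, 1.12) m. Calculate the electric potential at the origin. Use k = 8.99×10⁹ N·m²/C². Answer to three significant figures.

The total potential is the scalar sum of each charge's contribution, V = Σ kqᵢ/rᵢ.
Distances from the field point to each charge: r₁ = 0.864 m, r₂ = 1.32 m, r₃ = 1.32 m.
V = k[(9.44×10⁻⁹)/(0.864) + (5.36×10⁻⁹)/(1.32) + (-6.62×10⁻⁹)/(1.32)] = 89.5 V.

89.5 V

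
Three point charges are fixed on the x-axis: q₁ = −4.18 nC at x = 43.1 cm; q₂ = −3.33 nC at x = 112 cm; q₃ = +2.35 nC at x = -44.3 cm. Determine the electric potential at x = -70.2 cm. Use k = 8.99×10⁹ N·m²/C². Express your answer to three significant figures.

32.0 V

Electric potential is a scalar, so the contributions from each charge add algebraically: V = Σ kqᵢ/rᵢ.
Distances from the field point to each charge: r₁ = 1.13 m, r₂ = 1.82 m, r₃ = 0.259 m.
V = k[(-4.18×10⁻⁹)/(1.13) + (-3.33×10⁻⁹)/(1.82) + (2.35×10⁻⁹)/(0.259)] = 32.0 V.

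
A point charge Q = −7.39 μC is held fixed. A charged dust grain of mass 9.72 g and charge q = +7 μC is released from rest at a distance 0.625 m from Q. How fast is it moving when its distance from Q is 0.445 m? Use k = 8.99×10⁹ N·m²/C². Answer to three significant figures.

7.87 m/s

Only the electrostatic force acts, so mechanical energy is conserved: ½mv² = U₁ − U₂ = kQq(1/r₁ − 1/r₂).
U₁ − U₂ = (8.99×10⁹ N·m²/C²)(-7.39×10⁻⁶ C)(7.00×10⁻⁶ C)(1/0.625 − 1/0.445) = 0.301 J.
v = √(2·0.301/9.72×10⁻³) = 7.87 m/s.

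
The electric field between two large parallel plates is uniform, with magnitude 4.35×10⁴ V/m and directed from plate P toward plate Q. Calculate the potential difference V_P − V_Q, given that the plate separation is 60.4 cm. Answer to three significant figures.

2.63×10⁴ V

In a uniform field, potential decreases in the direction of E: ΔV = −E·d for a displacement d parallel to E.
Going from Q to P is a displacement of 60.4 cm opposite to the field, so V_P − V_Q = +Ed = 2.63×10⁴ V.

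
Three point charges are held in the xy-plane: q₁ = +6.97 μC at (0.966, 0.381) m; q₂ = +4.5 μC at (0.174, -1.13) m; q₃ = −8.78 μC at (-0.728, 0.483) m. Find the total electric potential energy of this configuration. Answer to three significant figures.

The work to assemble the configuration equals its total potential energy, U = Σ kqᵢqⱼ/rᵢⱼ over all pairs.
Pair separations: r₁₂ = 1.71 m, r₁₃ = 1.70 m, r₂₃ = 1.85 m.
U = (0.165) + (-0.324) + (-0.192) = -0.351 J.

-0.351 J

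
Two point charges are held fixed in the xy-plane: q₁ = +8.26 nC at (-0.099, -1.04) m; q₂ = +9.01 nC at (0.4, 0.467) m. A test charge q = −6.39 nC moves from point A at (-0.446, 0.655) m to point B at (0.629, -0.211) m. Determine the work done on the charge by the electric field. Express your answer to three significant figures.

2.82×10⁻⁷ J

The work done by the electric force is W_field = −ΔU = −q(V_B − V_A) = q(V_A − V_B).
At A: distances to the source charges are 1.73 m, 0.867 m; V_A = Σ kqᵢ/rᵢ = 136 V.
At B: distances to the source charges are 1.10 m, 0.716 m; V_B = Σ kqᵢ/rᵢ = 180 V.
ΔV = V_B − V_A = 44.1 V.
W_field = −qΔV = −(-6.39×10⁻⁹ C)(44.1 V) = 2.82×10⁻⁷ J.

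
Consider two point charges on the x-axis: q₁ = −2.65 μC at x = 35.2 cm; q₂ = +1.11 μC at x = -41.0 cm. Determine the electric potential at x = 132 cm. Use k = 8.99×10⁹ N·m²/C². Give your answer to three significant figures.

-1.88×10⁴ V

The total potential is the scalar sum of each charge's contribution, V = Σ kqᵢ/rᵢ.
Distances from the field point to each charge: r₁ = 0.968 m, r₂ = 1.73 m.
V = k[(-2.65×10⁻⁶)/(0.968) + (1.11×10⁻⁶)/(1.73)] = -1.88×10⁴ V.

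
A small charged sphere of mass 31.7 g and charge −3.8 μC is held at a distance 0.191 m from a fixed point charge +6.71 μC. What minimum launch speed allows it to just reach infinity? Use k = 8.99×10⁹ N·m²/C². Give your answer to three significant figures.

8.70 m/s

To just escape, total mechanical energy must reach zero at infinity: ½mv²_min + U = 0, so ½mv²_min = −U = |kQq|/r.
|U| = |kQq|/r = (8.99×10⁹ N·m²/C²)(6.71×10⁻⁶)(3.80×10⁻⁶)/(0.191) = 1.20 J.
v_min = √(2|U|/m) = √(2·1.20/0.0317) = 8.70 m/s.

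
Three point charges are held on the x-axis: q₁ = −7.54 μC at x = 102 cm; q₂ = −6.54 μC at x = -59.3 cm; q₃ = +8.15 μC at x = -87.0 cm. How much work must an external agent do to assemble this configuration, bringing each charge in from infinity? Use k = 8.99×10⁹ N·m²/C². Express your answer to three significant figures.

The work to assemble the configuration equals its total potential energy, U = Σ kqᵢqⱼ/rᵢⱼ over all pairs.
Pair separations: r₁₂ = 1.61 m, r₁₃ = 1.89 m, r₂₃ = 0.277 m.
U = (0.275) + (-0.292) + (-1.73) = -1.75 J.

-1.75 J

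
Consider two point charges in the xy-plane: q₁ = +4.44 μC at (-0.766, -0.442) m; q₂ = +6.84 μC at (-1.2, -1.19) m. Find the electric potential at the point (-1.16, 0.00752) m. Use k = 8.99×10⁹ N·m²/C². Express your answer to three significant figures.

Electric potential is a scalar, so the contributions from each charge add algebraically: V = Σ kqᵢ/rᵢ.
Distances from the field point to each charge: r₁ = 0.598 m, r₂ = 1.20 m.
V = k[(4.44×10⁻⁶)/(0.598) + (6.84×10⁻⁶)/(1.20)] = 1.18×10⁵ V.

1.18×10⁵ V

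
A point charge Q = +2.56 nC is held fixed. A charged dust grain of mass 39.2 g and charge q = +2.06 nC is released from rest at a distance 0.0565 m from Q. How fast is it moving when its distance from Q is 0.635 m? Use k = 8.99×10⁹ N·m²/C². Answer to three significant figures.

Only the electrostatic force acts, so mechanical energy is conserved: ½mv² = U₁ − U₂ = kQq(1/r₁ − 1/r₂).
U₁ − U₂ = (8.99×10⁹ N·m²/C²)(2.56×10⁻⁹ C)(2.06×10⁻⁹ C)(1/0.0565 − 1/0.635) = 7.64×10⁻⁷ J.
v = √(2·7.64×10⁻⁷/0.0392) = 6.25×10⁻³ m/s.

6.25×10⁻³ m/s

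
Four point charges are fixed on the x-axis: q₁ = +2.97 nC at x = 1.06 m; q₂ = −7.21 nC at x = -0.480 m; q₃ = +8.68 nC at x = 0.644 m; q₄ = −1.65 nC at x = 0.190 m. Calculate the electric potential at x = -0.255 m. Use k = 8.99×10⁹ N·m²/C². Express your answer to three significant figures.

-214 V

Electric potential is a scalar, so the contributions from each charge add algebraically: V = Σ kqᵢ/rᵢ.
Distances from the field point to each charge: r₁ = 1.31 m, r₂ = 0.225 m, r₃ = 0.899 m, r₄ = 0.445 m.
V = k[(2.97×10⁻⁹)/(1.31) + (-7.21×10⁻⁹)/(0.225) + (8.68×10⁻⁹)/(0.899) + (-1.65×10⁻⁹)/(0.445)] = -214 V.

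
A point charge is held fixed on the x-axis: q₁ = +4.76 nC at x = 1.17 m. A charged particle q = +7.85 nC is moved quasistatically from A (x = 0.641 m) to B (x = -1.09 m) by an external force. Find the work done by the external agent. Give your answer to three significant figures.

For quasistatic motion the external work equals the change in potential energy: W_ext = qΔV = q(V_B − V_A).
At A: distance to the source charge is 0.529 m; V_A = kq₁/r = 80.9 V.
At B: distance to the source charge is 2.26 m; V_B = kq₁/r = 18.9 V.
ΔV = V_B − V_A = -62.0 V.
W_ext = qΔV = (7.85×10⁻⁹ C)(-62.0 V) = -4.86×10⁻⁷ J.

-4.86×10⁻⁷ J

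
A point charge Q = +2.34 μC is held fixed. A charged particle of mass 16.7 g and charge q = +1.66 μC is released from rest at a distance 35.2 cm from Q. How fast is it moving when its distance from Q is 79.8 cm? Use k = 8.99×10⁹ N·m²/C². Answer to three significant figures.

Only the electrostatic force acts, so mechanical energy is conserved: ½mv² = U₁ − U₂ = kQq(1/r₁ − 1/r₂).
U₁ − U₂ = (8.99×10⁹ N·m²/C²)(2.34×10⁻⁶ C)(1.66×10⁻⁶ C)(1/0.352 − 1/0.798) = 0.0554 J.
v = √(2·0.0554/0.0167) = 2.58 m/s.

2.58 m/s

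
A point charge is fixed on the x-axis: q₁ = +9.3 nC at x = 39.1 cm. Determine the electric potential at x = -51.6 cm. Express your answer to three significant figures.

Electric potential is a scalar, so the contributions from each charge add algebraically: V = Σ kqᵢ/rᵢ.
V = k[(9.30×10⁻⁹)/(0.907)] = 92.2 V.

92.2 V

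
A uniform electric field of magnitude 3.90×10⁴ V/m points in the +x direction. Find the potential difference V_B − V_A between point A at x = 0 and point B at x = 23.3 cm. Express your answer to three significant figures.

-9090 V

In a uniform field, potential decreases in the direction of E: V_B − V_A = −E·Δx.
V_B − V_A = −(3.90×10⁴ V/m)(0.233 m) = -9090 V.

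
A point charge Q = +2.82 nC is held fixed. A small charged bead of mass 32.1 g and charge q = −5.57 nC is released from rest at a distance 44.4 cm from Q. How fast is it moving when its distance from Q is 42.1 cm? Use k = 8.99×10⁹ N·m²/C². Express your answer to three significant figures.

Only the electrostatic force acts, so mechanical energy is conserved: ½mv² = U₁ − U₂ = kQq(1/r₁ − 1/r₂).
U₁ − U₂ = (8.99×10⁹ N·m²/C²)(2.82×10⁻⁹ C)(-5.57×10⁻⁹ C)(1/0.444 − 1/0.421) = 1.74×10⁻⁸ J.
v = √(2·1.74×10⁻⁸/0.0321) = 1.04×10⁻³ m/s.

1.04×10⁻³ m/s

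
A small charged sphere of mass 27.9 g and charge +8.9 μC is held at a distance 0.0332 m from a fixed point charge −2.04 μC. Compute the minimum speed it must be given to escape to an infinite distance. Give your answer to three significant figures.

18.8 m/s

To just escape, total mechanical energy must reach zero at infinity: ½mv²_min + U = 0, so ½mv²_min = −U = |kQq|/r.
|U| = |kQq|/r = (8.99×10⁹ N·m²/C²)(2.04×10⁻⁶)(8.90×10⁻⁶)/(0.0332) = 4.92 J.
v_min = √(2|U|/m) = √(2·4.92/0.0279) = 18.8 m/s.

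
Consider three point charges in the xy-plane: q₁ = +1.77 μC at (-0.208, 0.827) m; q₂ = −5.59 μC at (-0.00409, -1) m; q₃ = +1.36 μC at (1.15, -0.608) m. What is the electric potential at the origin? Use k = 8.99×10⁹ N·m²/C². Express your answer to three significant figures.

The total potential is the scalar sum of each charge's contribution, V = Σ kqᵢ/rᵢ.
Distances from the field point to each charge: r₁ = 0.853 m, r₂ = 1.00 m, r₃ = 1.30 m.
V = k[(1.77×10⁻⁶)/(0.853) + (-5.59×10⁻⁶)/(1.00) + (1.36×10⁻⁶)/(1.30)] = -2.22×10⁴ V.

-2.22×10⁴ V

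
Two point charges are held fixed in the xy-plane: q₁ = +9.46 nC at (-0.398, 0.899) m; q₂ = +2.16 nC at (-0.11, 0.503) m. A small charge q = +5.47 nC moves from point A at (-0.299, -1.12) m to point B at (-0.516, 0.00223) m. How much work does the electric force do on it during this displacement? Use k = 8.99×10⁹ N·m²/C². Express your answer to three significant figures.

-3.84×10⁻⁷ J

The work done by the electric force is W_field = −ΔU = −q(V_B − V_A) = q(V_A − V_B).
At A: distances to the source charges are 2.02 m, 1.63 m; V_A = Σ kqᵢ/rᵢ = 54.0 V.
At B: distances to the source charges are 0.905 m, 0.645 m; V_B = Σ kqᵢ/rᵢ = 124 V.
ΔV = V_B − V_A = 70.2 V.
W_field = −qΔV = −(5.47×10⁻⁹ C)(70.2 V) = -3.84×10⁻⁷ J.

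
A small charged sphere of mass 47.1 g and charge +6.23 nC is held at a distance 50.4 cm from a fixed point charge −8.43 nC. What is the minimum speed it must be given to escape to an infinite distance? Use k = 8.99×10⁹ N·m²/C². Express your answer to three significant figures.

To just escape, total mechanical energy must reach zero at infinity: ½mv²_min + U = 0, so ½mv²_min = −U = |kQq|/r.
|U| = |kQq|/r = (8.99×10⁹ N·m²/C²)(8.43×10⁻⁹)(6.23×10⁻⁹)/(0.504) = 9.37×10⁻⁷ J.
v_min = √(2|U|/m) = √(2·9.37×10⁻⁷/0.0471) = 6.31×10⁻³ m/s.

6.31×10⁻³ m/s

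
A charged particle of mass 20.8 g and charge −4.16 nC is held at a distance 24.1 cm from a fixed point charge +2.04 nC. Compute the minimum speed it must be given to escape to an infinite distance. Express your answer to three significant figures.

To just escape, total mechanical energy must reach zero at infinity: ½mv²_min + U = 0, so ½mv²_min = −U = |kQq|/r.
|U| = |kQq|/r = (8.99×10⁹ N·m²/C²)(2.04×10⁻⁹)(4.16×10⁻⁹)/(0.241) = 3.17×10⁻⁷ J.
v_min = √(2|U|/m) = √(2·3.17×10⁻⁷/0.0208) = 5.52×10⁻³ m/s.

5.52×10⁻³ m/s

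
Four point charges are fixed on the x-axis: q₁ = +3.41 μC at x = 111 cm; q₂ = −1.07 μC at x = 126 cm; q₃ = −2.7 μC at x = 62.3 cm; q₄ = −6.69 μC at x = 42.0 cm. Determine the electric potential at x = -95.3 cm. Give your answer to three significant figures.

Electric potential is a scalar, so the contributions from each charge add algebraically: V = Σ kqᵢ/rᵢ.
Distances from the field point to each charge: r₁ = 2.06 m, r₂ = 2.21 m, r₃ = 1.58 m, r₄ = 1.37 m.
V = k[(3.41×10⁻⁶)/(2.06) + (-1.07×10⁻⁶)/(2.21) + (-2.70×10⁻⁶)/(1.58) + (-6.69×10⁻⁶)/(1.37)] = -4.87×10⁴ V.

-4.87×10⁴ V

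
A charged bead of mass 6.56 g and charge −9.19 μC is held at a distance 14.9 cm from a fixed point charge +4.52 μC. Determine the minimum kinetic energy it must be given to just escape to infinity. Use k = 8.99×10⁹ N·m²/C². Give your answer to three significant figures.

2.51 J

To just escape, total mechanical energy must reach zero at infinity: ½mv²_min + U = 0, so ½mv²_min = −U = |kQq|/r.
|U| = |kQq|/r = (8.99×10⁹ N·m²/C²)(4.52×10⁻⁶)(9.19×10⁻⁶)/(0.149) = 2.51 J.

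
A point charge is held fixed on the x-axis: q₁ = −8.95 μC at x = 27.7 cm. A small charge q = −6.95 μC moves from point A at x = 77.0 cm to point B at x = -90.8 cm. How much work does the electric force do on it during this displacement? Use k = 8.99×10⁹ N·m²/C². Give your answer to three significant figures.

0.662 J

The work done by the electric force is W_field = −ΔU = −q(V_B − V_A) = q(V_A − V_B).
At A: distance to the source charge is 0.493 m; V_A = kq₁/r = -1.63×10⁵ V.
At B: distance to the source charge is 1.18 m; V_B = kq₁/r = -6.79×10⁴ V.
ΔV = V_B − V_A = 9.53×10⁴ V.
W_field = −qΔV = −(-6.95×10⁻⁶ C)(9.53×10⁴ V) = 0.662 J.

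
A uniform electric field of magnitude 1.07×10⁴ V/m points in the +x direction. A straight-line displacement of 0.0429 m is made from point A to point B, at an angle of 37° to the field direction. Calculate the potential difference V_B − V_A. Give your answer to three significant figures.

Only the component of displacement along E changes the potential: ΔV = −E·d·cosθ.
ΔV = −(1.07×10⁴ V/m)(0.0429 m)cos37° = -367 V.

-367 V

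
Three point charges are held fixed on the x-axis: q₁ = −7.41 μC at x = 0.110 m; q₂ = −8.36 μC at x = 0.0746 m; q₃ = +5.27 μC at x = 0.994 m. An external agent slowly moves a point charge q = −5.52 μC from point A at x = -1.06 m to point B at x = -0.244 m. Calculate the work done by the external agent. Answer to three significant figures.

1.58 J

For quasistatic motion the external work equals the change in potential energy: W_ext = qΔV = q(V_B − V_A).
At A: distances to the source charges are 1.17 m, 1.13 m, 2.05 m; V_A = Σ kqᵢ/rᵢ = -1.00×10⁵ V.
At B: distances to the source charges are 0.354 m, 0.319 m, 1.24 m; V_B = Σ kqᵢ/rᵢ = -3.86×10⁵ V.
ΔV = V_B − V_A = -2.86×10⁵ V.
W_ext = qΔV = (-5.52×10⁻⁶ C)(-2.86×10⁵ V) = 1.58 J.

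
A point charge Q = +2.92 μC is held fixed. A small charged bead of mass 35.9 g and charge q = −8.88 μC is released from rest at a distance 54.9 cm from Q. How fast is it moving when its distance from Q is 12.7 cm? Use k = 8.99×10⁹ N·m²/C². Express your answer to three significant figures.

Only the electrostatic force acts, so mechanical energy is conserved: ½mv² = U₁ − U₂ = kQq(1/r₁ − 1/r₂).
U₁ − U₂ = (8.99×10⁹ N·m²/C²)(2.92×10⁻⁶ C)(-8.88×10⁻⁶ C)(1/0.549 − 1/0.127) = 1.41 J.
v = √(2·1.41/0.0359) = 8.87 m/s.

8.87 m/s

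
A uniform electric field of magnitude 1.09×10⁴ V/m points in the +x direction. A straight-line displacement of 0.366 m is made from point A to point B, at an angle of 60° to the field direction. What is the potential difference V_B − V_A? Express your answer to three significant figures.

-1990 V

Only the component of displacement along E changes the potential: ΔV = −E·d·cosθ.
ΔV = −(1.09×10⁴ V/m)(0.366 m)cos60° = -1990 V.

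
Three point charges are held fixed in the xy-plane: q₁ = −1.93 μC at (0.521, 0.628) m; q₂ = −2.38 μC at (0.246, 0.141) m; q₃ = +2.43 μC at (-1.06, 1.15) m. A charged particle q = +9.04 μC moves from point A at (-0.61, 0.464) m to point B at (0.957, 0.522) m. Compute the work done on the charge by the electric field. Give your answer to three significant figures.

The work done by the electric force is W_field = −ΔU = −q(V_B − V_A) = q(V_A − V_B).
At A: distances to the source charges are 1.14 m, 0.915 m, 0.820 m; V_A = Σ kqᵢ/rᵢ = -1.19×10⁴ V.
At B: distances to the source charges are 0.449 m, 0.807 m, 2.11 m; V_B = Σ kqᵢ/rᵢ = -5.49×10⁴ V.
ΔV = V_B − V_A = -4.29×10⁴ V.
W_field = −qΔV = −(9.04×10⁻⁶ C)(-4.29×10⁴ V) = 0.388 J.

0.388 J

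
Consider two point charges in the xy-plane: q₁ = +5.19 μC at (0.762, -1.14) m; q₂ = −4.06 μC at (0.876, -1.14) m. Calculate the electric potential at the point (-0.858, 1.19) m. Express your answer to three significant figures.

3870 V

The total potential is the scalar sum of each charge's contribution, V = Σ kqᵢ/rᵢ.
Distances from the field point to each charge: r₁ = 2.84 m, r₂ = 2.90 m.
V = k[(5.19×10⁻⁶)/(2.84) + (-4.06×10⁻⁶)/(2.90)] = 3870 V.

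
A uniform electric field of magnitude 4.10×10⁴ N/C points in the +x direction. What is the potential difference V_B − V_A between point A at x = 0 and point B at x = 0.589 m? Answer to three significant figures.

In a uniform field, potential decreases in the direction of E: V_B − V_A = −E·Δx.
V_B − V_A = −(4.10×10⁴ V/m)(0.589 m) = -2.41×10⁴ V.

-2.41×10⁴ V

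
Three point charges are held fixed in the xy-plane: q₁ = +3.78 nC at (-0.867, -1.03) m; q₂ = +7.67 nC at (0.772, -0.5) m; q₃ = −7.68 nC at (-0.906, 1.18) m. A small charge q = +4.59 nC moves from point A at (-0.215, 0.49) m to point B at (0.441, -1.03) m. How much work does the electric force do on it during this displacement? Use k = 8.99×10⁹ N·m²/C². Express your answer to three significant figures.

The work done by the electric force is W_field = −ΔU = −q(V_B − V_A) = q(V_A − V_B).
At A: distances to the source charges are 1.65 m, 1.40 m, 0.977 m; V_A = Σ kqᵢ/rᵢ = -0.833 V.
At B: distances to the source charges are 1.31 m, 0.625 m, 2.59 m; V_B = Σ kqᵢ/rᵢ = 110 V.
ΔV = V_B − V_A = 110 V.
W_field = −qΔV = −(4.59×10⁻⁹ C)(110 V) = -5.07×10⁻⁷ J.

-5.07×10⁻⁷ J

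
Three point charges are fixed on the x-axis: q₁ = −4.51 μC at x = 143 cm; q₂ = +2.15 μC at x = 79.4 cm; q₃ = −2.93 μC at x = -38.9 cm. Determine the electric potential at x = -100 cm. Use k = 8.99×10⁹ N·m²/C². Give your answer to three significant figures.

Electric potential is a scalar, so the contributions from each charge add algebraically: V = Σ kqᵢ/rᵢ.
Distances from the field point to each charge: r₁ = 2.43 m, r₂ = 1.79 m, r₃ = 0.611 m.
V = k[(-4.51×10⁻⁶)/(2.43) + (2.15×10⁻⁶)/(1.79) + (-2.93×10⁻⁶)/(0.611)] = -4.90×10⁴ V.

-4.90×10⁴ V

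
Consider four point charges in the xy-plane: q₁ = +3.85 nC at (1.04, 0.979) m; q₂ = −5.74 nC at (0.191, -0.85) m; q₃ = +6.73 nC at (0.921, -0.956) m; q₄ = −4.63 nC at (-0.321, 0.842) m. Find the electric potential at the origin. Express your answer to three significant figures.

-35.6 V

Electric potential is a scalar, so the contributions from each charge add algebraically: V = Σ kqᵢ/rᵢ.
Distances from the field point to each charge: r₁ = 1.43 m, r₂ = 0.871 m, r₃ = 1.33 m, r₄ = 0.901 m.
V = k[(3.85×10⁻⁹)/(1.43) + (-5.74×10⁻⁹)/(0.871) + (6.73×10⁻⁹)/(1.33) + (-4.63×10⁻⁹)/(0.901)] = -35.6 V.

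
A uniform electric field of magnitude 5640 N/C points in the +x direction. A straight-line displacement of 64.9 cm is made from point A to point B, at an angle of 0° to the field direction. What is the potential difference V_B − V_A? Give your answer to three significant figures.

Only the component of displacement along E changes the potential: ΔV = −E·d·cosθ.
ΔV = −(5640 V/m)(0.649 m)cos0° = -3660 V.

-3660 V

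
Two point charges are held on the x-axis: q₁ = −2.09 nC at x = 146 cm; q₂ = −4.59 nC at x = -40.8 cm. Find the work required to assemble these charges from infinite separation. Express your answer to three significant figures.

The assembly work is the sum of pairwise potential energies, U = Σ_{i<j} kqᵢqⱼ/rᵢⱼ.
Pair separations: r₁₂ = 1.87 m.
U = (4.62×10⁻⁸) = 4.62×10⁻⁸ J.

4.62×10⁻⁸ J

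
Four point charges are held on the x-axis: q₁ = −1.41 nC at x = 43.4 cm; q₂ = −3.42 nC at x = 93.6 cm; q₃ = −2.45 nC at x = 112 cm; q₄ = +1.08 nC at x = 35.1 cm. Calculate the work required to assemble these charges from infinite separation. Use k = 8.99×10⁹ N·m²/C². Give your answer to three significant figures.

The work to assemble the configuration equals its total potential energy, U = Σ kqᵢqⱼ/rᵢⱼ over all pairs.
Pair separations: r₁₂ = 0.502 m, r₁₃ = 0.686 m, r₁₄ = 0.0830 m, r₂₃ = 0.184 m, r₂₄ = 0.585 m, r₃₄ = 0.769 m.
Summing all 6 pair terms gives U = 2.88×10⁻⁷ J.

2.88×10⁻⁷ J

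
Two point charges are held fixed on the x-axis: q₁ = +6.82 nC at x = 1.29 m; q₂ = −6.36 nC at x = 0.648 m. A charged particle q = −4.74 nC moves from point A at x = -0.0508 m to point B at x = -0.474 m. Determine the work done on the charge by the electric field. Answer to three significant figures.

The work done by the electric force is W_field = −ΔU = −q(V_B − V_A) = q(V_A − V_B).
At A: distances to the source charges are 1.34 m, 0.699 m; V_A = Σ kqᵢ/rᵢ = -36.1 V.
At B: distances to the source charges are 1.76 m, 1.12 m; V_B = Σ kqᵢ/rᵢ = -16.2 V.
ΔV = V_B − V_A = 19.9 V.
W_field = −qΔV = −(-4.74×10⁻⁹ C)(19.9 V) = 9.43×10⁻⁸ J.

9.43×10⁻⁸ J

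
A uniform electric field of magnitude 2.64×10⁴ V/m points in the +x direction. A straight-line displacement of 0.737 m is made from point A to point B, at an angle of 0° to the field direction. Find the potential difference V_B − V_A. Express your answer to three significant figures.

-1.95×10⁴ V

Only the component of displacement along E changes the potential: ΔV = −E·d·cosθ.
ΔV = −(2.64×10⁴ V/m)(0.737 m)cos0° = -1.95×10⁴ V.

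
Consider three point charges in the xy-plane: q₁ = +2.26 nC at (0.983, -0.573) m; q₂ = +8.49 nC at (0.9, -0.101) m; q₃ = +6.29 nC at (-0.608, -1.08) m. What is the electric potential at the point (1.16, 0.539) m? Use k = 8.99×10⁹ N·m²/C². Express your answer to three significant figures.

The total potential is the scalar sum of each charge's contribution, V = Σ kqᵢ/rᵢ.
Distances from the field point to each charge: r₁ = 1.13 m, r₂ = 0.691 m, r₃ = 2.40 m.
V = k[(2.26×10⁻⁹)/(1.13) + (8.49×10⁻⁹)/(0.691) + (6.29×10⁻⁹)/(2.40)] = 152 V.

152 V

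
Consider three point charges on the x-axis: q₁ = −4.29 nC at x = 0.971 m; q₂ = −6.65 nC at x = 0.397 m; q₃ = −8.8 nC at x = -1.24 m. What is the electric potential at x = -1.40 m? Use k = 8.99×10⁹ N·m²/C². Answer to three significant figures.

-544 V

The total potential is the scalar sum of each charge's contribution, V = Σ kqᵢ/rᵢ.
Distances from the field point to each charge: r₁ = 2.37 m, r₂ = 1.80 m, r₃ = 0.160 m.
V = k[(-4.29×10⁻⁹)/(2.37) + (-6.65×10⁻⁹)/(1.80) + (-8.80×10⁻⁹)/(0.160)] = -544 V.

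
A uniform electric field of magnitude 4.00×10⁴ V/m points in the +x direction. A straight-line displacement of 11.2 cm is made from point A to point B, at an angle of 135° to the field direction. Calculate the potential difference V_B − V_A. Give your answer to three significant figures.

Only the component of displacement along E changes the potential: ΔV = −E·d·cosθ.
ΔV = −(4.00×10⁴ V/m)(0.112 m)cos135° = 3170 V.

3170 V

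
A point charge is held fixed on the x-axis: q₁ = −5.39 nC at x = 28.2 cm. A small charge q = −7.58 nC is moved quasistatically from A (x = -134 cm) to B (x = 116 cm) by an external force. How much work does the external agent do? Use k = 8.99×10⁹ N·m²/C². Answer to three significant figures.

For quasistatic motion the external work equals the change in potential energy: W_ext = qΔV = q(V_B − V_A).
At A: distance to the source charge is 1.62 m; V_A = kq₁/r = -29.9 V.
At B: distance to the source charge is 0.878 m; V_B = kq₁/r = -55.2 V.
ΔV = V_B − V_A = -25.3 V.
W_ext = qΔV = (-7.58×10⁻⁹ C)(-25.3 V) = 1.92×10⁻⁷ J.

1.92×10⁻⁷ J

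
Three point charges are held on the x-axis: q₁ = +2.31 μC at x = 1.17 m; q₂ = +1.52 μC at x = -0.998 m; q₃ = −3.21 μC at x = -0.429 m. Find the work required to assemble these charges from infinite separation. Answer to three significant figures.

The assembly work is the sum of pairwise potential energies, U = Σ_{i<j} kqᵢqⱼ/rᵢⱼ.
Pair separations: r₁₂ = 2.17 m, r₁₃ = 1.60 m, r₂₃ = 0.569 m.
U = (0.0146) + (-0.0417) + (-0.0771) = -0.104 J.

-0.104 J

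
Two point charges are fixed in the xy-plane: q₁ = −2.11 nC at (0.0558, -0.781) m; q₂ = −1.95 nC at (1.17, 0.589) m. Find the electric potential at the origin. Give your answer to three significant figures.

-37.6 V

The total potential is the scalar sum of each charge's contribution, V = Σ kqᵢ/rᵢ.
Distances from the field point to each charge: r₁ = 0.783 m, r₂ = 1.31 m.
V = k[(-2.11×10⁻⁹)/(0.783) + (-1.95×10⁻⁹)/(1.31)] = -37.6 V.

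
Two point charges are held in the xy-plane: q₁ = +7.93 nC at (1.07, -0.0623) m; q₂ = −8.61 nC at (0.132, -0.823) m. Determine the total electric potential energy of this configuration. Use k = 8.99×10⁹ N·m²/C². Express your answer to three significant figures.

-5.08×10⁻⁷ J

The assembly work is the sum of pairwise potential energies, U = Σ_{i<j} kqᵢqⱼ/rᵢⱼ.
Pair separations: r₁₂ = 1.21 m.
U = (-5.08×10⁻⁷) = -5.08×10⁻⁷ J.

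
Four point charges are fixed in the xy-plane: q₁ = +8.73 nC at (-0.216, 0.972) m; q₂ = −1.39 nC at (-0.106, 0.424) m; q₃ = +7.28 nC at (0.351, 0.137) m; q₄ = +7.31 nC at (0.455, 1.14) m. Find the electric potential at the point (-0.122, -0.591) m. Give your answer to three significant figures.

The total potential is the scalar sum of each charge's contribution, V = Σ kqᵢ/rᵢ.
Distances from the field point to each charge: r₁ = 1.57 m, r₂ = 1.02 m, r₃ = 0.868 m, r₄ = 1.82 m.
V = k[(8.73×10⁻⁹)/(1.57) + (-1.39×10⁻⁹)/(1.02) + (7.28×10⁻⁹)/(0.868) + (7.31×10⁻⁹)/(1.82)] = 149 V.

149 V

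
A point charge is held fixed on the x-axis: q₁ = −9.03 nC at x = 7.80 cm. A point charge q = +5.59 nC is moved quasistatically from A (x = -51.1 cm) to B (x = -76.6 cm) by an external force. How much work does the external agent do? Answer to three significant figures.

For quasistatic motion the external work equals the change in potential energy: W_ext = qΔV = q(V_B − V_A).
At A: distance to the source charge is 0.589 m; V_A = kq₁/r = -138 V.
At B: distance to the source charge is 0.844 m; V_B = kq₁/r = -96.2 V.
ΔV = V_B − V_A = 41.6 V.
W_ext = qΔV = (5.59×10⁻⁹ C)(41.6 V) = 2.33×10⁻⁷ J.

2.33×10⁻⁷ J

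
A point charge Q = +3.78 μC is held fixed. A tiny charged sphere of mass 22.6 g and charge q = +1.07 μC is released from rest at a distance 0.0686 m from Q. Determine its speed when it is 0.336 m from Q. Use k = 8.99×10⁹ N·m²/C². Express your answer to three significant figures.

Only the electrostatic force acts, so mechanical energy is conserved: ½mv² = U₁ − U₂ = kQq(1/r₁ − 1/r₂).
U₁ − U₂ = (8.99×10⁹ N·m²/C²)(3.78×10⁻⁶ C)(1.07×10⁻⁶ C)(1/0.0686 − 1/0.336) = 0.422 J.
v = √(2·0.422/0.0226) = 6.11 m/s.

6.11 m/s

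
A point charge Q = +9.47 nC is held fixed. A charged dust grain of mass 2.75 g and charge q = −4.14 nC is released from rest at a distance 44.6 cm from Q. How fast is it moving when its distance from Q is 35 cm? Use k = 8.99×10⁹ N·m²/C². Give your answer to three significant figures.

0.0126 m/s

Only the electrostatic force acts, so mechanical energy is conserved: ½mv² = U₁ − U₂ = kQq(1/r₁ − 1/r₂).
U₁ − U₂ = (8.99×10⁹ N·m²/C²)(9.47×10⁻⁹ C)(-4.14×10⁻⁹ C)(1/0.446 − 1/0.350) = 2.17×10⁻⁷ J.
v = √(2·2.17×10⁻⁷/2.75×10⁻³) = 0.0126 m/s.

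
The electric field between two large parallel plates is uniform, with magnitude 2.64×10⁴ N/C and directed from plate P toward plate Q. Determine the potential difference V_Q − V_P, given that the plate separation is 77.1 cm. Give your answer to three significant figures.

In a uniform field, potential decreases in the direction of E: ΔV = −E·d for a displacement d parallel to E.
Going from P to Q is a displacement of 77.1 cm along the field, so V_Q − V_P = −Ed = -2.04×10⁴ V.

-2.04×10⁴ V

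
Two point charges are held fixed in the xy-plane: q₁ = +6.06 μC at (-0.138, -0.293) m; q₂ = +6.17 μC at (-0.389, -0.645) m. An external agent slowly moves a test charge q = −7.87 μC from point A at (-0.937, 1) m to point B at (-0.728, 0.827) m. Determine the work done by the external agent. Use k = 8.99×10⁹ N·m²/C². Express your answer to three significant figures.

-0.0938 J

For quasistatic motion the external work equals the change in potential energy: W_ext = qΔV = q(V_B − V_A).
At A: distances to the source charges are 1.52 m, 1.73 m; V_A = Σ kqᵢ/rᵢ = 6.78×10⁴ V.
At B: distances to the source charges are 1.27 m, 1.51 m; V_B = Σ kqᵢ/rᵢ = 7.98×10⁴ V.
ΔV = V_B − V_A = 1.19×10⁴ V.
W_ext = qΔV = (-7.87×10⁻⁶ C)(1.19×10⁴ V) = -0.0938 J.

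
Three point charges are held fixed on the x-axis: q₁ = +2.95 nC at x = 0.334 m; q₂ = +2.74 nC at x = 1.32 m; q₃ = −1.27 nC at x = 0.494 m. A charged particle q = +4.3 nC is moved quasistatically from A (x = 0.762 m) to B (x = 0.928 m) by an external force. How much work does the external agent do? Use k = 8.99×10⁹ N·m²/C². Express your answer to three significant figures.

For quasistatic motion the external work equals the change in potential energy: W_ext = qΔV = q(V_B − V_A).
At A: distances to the source charges are 0.428 m, 0.558 m, 0.268 m; V_A = Σ kqᵢ/rᵢ = 63.5 V.
At B: distances to the source charges are 0.594 m, 0.392 m, 0.434 m; V_B = Σ kqᵢ/rᵢ = 81.2 V.
ΔV = V_B − V_A = 17.7 V.
W_ext = qΔV = (4.30×10⁻⁹ C)(17.7 V) = 7.60×10⁻⁸ J.

7.60×10⁻⁸ J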